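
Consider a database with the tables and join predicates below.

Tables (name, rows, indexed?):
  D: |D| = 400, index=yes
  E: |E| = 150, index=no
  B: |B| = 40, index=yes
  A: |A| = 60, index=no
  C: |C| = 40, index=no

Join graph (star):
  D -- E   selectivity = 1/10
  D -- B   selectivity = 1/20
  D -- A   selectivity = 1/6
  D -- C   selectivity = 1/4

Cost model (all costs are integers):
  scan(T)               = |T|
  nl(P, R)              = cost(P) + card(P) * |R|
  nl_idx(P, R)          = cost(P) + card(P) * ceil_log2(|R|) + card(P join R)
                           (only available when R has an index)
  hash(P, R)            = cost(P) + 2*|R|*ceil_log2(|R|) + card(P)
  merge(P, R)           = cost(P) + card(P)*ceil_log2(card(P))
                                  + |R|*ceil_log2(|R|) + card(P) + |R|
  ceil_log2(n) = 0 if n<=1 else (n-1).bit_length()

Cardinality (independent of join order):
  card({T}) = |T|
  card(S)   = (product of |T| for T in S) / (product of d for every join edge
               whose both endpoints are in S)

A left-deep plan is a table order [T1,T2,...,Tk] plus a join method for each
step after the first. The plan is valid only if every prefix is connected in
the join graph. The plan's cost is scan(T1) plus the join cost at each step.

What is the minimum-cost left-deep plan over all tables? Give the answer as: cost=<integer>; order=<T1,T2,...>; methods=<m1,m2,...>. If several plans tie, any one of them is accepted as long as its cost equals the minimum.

Selinger DP (subsets sized 1..n):
  {D}: scan cost=400, card=400
  {E}: scan cost=150, card=150
  {B}: scan cost=40, card=40
  {A}: scan cost=60, card=60
  {C}: scan cost=40, card=40
  {DE}: card=6000; try (E,hash)→3200, (D,merge)→5500, (E,merge)→5750, (D,hash)→7500, (D,nl_idx)→7500, (D,nl)→60150 …(+1); best=3200 via (E,hash)
  {BD}: card=800; try (D,nl_idx)→1200, (B,hash)→1280, (B,nl_idx)→3600, (D,merge)→4320, (B,merge)→4680, (D,hash)→7280 …(+2); best=1200 via (D,nl_idx)
  {AD}: card=4000; try (A,hash)→1520, (D,merge)→4480, (D,nl_idx)→4600, (A,merge)→4820, (D,hash)→7320, (D,nl)→24060 …(+1); best=1520 via (A,hash)
  {CD}: card=4000; try (C,hash)→1280, (D,merge)→4320, (D,nl_idx)→4400, (C,merge)→4680, (D,hash)→7280, (D,nl)→16040 …(+1); best=1280 via (C,hash)
  {BDE}: card=12000; try (E,hash)→4400, (B,hash)→9680, (E,merge)→11350, (B,nl_idx)→51200, (B,merge)→87480, (E,nl)→121200 …(+1); best=4400 via (E,hash)
  {ADE}: card=60000; try (E,hash)→7920, (A,hash)→9920, (E,merge)→54870, (A,merge)→87620, (A,nl)→363200, (E,nl)→601520; best=7920 via (E,hash)
  {CDE}: card=60000; try (E,hash)→7680, (C,hash)→9680, (E,merge)→54630, (C,merge)→87480, (C,nl)→243200, (E,nl)→601280; best=7680 via (E,hash)
  {ABD}: card=8000; try (A,hash)→2720, (B,hash)→6000, (A,merge)→10420, (B,nl_idx)→33520, (A,nl)→49200, (B,merge)→53800 …(+1); best=2720 via (A,hash)
  {BCD}: card=8000; try (C,hash)→2480, (B,hash)→5760, (C,merge)→10280, (C,nl)→33200, (B,nl_idx)→33280, (B,merge)→53560 …(+1); best=2480 via (C,hash)
  {ACD}: card=40000; try (C,hash)→6000, (A,hash)→6000, (A,merge)→53700, (C,merge)→53800, (C,nl)→161520, (A,nl)→241280; best=6000 via (C,hash)
  {ABDE}: card=120000; try (E,hash)→13120, (A,hash)→17120, (B,hash)→68400, (E,merge)→116070, (A,merge)→184820, (B,nl_idx)→487920 …(+4); best=13120 via (E,hash)
  {BCDE}: card=120000; try (E,hash)→12880, (C,hash)→16880, (B,hash)→68160, (E,merge)→115830, (C,merge)→184680, (C,nl)→484400 …(+4); best=12880 via (E,hash)
  {ACDE}: card=600000; try (E,hash)→48400, (C,hash)→68400, (A,hash)→68400, (E,merge)→687350, (A,merge)→1028100, (C,merge)→1028200 …(+3); best=48400 via (E,hash)
  {ABCD}: card=80000; try (C,hash)→11200, (A,hash)→11200, (B,hash)→46480, (A,merge)→114900, (C,merge)→115000, (C,nl)→322720 …(+4); best=11200 via (C,hash)
  {ABCDE}: card=1200000; try (E,hash)→93600, (C,hash)→133600, (A,hash)→133600, (B,hash)→648880, (E,merge)→1452550, (A,merge)→2173300 …(+7); best=93600 via (E,hash)

cost=93600; order=B,D,A,C,E; methods=nl_idx,hash,hash,hash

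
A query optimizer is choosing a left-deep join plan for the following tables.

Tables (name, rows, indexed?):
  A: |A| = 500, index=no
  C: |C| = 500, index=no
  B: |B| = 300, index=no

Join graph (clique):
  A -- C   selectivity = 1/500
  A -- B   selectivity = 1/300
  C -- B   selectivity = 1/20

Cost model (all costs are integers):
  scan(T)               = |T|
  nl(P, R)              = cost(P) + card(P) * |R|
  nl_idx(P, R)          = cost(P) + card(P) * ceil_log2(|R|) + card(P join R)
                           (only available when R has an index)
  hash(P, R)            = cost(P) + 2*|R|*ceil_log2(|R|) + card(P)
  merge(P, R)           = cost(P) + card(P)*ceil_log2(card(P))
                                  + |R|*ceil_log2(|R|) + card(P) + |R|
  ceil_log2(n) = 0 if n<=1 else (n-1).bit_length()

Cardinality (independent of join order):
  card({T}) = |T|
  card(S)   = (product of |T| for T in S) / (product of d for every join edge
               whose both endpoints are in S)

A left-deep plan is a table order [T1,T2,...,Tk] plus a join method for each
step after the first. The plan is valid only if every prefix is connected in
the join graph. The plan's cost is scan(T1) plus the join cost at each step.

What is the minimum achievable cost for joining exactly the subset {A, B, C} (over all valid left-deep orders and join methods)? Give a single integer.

Selinger DP over subsets of {A,B,C}:
  {A}: scan cost=500, card=500
  {C}: scan cost=500, card=500
  {B}: scan cost=300, card=300
  {AC}: card=500; try (C,hash)→10000, (A,hash)→10000, (C,merge)→10500, (A,merge)→10500, (C,nl)→250500, (A,nl)→250500; best=10000 via (C,hash)
  {AB}: card=500; try (B,hash)→6400, (A,merge)→8300, (B,merge)→8500, (A,hash)→9600, (A,nl)→150300, (B,nl)→150500; best=6400 via (B,hash)
  {BC}: card=7500; try (B,hash)→6400, (C,merge)→8300, (B,merge)→8500, (C,hash)→9600, (C,nl)→150300, (B,nl)→150500; best=6400 via (B,hash)
  {ABC}: card=25; try (C,hash)→15900, (B,hash)→15900, (C,merge)→16400, (B,merge)→18000, (A,hash)→22900, (A,merge)→116400 …(+3); best=15900 via (C,hash)

15900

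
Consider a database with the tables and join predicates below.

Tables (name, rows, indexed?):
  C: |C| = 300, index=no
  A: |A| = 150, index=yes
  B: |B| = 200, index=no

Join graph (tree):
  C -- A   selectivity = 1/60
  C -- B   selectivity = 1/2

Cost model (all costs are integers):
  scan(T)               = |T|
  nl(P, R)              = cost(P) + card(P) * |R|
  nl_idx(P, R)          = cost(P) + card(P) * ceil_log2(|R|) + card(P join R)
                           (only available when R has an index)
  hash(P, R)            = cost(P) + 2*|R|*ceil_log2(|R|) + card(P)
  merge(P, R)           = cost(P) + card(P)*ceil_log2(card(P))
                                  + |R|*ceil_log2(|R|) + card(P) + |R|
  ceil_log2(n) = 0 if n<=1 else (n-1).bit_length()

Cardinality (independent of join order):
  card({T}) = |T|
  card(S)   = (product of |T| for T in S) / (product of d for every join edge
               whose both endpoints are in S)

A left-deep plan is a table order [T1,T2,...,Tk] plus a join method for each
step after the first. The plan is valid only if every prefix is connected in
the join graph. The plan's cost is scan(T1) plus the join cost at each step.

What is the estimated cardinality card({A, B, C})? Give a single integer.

Tables in S: A(150), B(200), C(300)
Edges inside S: C-A(d=60), C-B(d=2)
numerator = 150 * 200 * 300 = 9000000
denominator = 60 * 2 = 120
card(S) = 9000000 / 120 = 75000

75000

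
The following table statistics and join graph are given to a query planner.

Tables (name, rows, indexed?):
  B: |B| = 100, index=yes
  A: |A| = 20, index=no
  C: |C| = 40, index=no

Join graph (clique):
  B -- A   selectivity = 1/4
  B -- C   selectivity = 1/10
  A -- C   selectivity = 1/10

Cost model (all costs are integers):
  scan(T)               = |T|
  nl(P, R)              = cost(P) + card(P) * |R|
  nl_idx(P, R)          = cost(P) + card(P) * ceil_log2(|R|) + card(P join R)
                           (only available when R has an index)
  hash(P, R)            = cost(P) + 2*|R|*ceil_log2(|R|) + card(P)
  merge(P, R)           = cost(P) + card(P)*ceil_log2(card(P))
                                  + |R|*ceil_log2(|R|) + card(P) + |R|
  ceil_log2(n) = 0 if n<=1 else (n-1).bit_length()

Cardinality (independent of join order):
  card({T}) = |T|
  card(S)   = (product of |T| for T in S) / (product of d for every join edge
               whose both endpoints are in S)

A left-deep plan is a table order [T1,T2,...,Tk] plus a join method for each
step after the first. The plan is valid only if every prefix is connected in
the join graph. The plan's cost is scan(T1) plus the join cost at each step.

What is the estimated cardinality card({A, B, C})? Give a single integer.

200

Tables in S: A(20), B(100), C(40)
Edges inside S: B-A(d=4), B-C(d=10), A-C(d=10)
numerator = 20 * 100 * 40 = 80000
denominator = 4 * 10 * 10 = 400
card(S) = 80000 / 400 = 200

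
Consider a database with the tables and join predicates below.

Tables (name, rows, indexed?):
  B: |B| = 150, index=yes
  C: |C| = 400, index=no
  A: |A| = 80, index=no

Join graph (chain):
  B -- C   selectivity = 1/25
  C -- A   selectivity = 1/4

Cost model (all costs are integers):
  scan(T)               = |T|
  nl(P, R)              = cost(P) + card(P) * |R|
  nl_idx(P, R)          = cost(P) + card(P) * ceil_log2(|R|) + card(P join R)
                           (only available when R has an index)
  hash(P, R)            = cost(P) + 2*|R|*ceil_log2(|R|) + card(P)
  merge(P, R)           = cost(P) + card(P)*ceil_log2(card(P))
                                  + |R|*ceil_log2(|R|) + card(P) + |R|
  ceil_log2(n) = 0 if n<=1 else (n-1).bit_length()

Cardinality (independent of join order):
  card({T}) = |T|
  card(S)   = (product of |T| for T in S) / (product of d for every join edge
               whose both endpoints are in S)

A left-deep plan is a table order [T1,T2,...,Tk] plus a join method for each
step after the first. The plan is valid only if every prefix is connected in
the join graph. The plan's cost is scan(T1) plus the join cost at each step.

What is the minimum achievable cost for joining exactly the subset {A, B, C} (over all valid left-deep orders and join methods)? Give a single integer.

6720

Selinger DP over subsets of {A,B,C}:
  {B}: scan cost=150, card=150
  {C}: scan cost=400, card=400
  {A}: scan cost=80, card=80
  {BC}: card=2400; try (B,hash)→3200, (C,merge)→5500, (B,merge)→5750, (B,nl_idx)→6000, (C,hash)→7500, (C,nl)→60150 …(+1); best=3200 via (B,hash)
  {AC}: card=8000; try (A,hash)→1920, (C,merge)→4720, (A,merge)→5040, (C,hash)→7360, (C,nl)→32080, (A,nl)→32400; best=1920 via (A,hash)
  {ABC}: card=48000; try (A,hash)→6720, (B,hash)→12320, (A,merge)→35040, (B,nl_idx)→113920, (B,merge)→115270, (A,nl)→195200 …(+1); best=6720 via (A,hash)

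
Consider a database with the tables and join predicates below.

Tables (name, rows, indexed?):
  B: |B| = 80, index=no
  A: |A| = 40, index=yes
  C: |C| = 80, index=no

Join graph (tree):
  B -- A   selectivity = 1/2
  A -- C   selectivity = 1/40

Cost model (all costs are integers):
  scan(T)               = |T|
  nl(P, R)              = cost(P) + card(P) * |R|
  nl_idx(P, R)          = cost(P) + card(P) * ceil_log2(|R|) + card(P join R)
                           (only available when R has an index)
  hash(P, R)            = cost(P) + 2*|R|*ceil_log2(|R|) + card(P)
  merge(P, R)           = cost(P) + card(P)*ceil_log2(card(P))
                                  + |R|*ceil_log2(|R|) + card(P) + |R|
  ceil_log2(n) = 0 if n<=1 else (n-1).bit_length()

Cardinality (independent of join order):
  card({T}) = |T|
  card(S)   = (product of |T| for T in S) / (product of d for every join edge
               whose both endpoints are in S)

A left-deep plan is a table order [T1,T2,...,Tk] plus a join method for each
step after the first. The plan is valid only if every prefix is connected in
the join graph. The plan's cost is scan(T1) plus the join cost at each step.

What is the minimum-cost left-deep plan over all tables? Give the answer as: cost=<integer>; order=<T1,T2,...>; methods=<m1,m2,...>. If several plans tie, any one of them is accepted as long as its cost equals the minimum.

Selinger DP (subsets sized 1..n):
  {B}: scan cost=80, card=80
  {A}: scan cost=40, card=40
  {C}: scan cost=80, card=80
  {AB}: card=1600; try (A,hash)→640, (B,merge)→960, (A,merge)→1000, (B,hash)→1200, (A,nl_idx)→2160, (B,nl)→3240 …(+1); best=640 via (A,hash)
  {AC}: card=80; try (A,hash)→640, (A,nl_idx)→640, (C,merge)→960, (A,merge)→1000, (C,hash)→1200, (C,nl)→3240 …(+1); best=640 via (A,hash)
  {ABC}: card=3200; try (B,hash)→1840, (B,merge)→1920, (C,hash)→3360, (B,nl)→7040, (C,merge)→20480, (C,nl)→128640; best=1840 via (B,hash)

cost=1840; order=C,A,B; methods=hash,hash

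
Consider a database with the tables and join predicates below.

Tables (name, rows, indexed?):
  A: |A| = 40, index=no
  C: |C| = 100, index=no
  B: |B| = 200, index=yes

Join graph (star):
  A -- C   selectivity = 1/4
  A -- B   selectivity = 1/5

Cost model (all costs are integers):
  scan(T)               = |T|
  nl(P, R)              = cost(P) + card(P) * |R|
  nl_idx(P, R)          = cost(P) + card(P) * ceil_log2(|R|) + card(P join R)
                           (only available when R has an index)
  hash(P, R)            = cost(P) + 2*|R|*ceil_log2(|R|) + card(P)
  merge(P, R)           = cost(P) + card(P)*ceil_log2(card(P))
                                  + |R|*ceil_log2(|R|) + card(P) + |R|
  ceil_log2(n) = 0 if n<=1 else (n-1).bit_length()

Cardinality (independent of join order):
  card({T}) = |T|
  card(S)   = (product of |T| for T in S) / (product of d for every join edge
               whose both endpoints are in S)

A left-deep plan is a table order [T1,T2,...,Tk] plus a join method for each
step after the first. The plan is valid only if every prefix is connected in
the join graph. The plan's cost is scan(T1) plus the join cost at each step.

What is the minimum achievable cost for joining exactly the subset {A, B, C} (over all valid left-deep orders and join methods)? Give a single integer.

Selinger DP over subsets of {A,B,C}:
  {A}: scan cost=40, card=40
  {C}: scan cost=100, card=100
  {B}: scan cost=200, card=200
  {AC}: card=1000; try (A,hash)→680, (C,merge)→1120, (A,merge)→1180, (C,hash)→1480, (C,nl)→4040, (A,nl)→4100; best=680 via (A,hash)
  {AB}: card=1600; try (A,hash)→880, (B,nl_idx)→1960, (B,merge)→2120, (A,merge)→2280, (B,hash)→3280, (B,nl)→8040 …(+1); best=880 via (A,hash)
  {ABC}: card=40000; try (C,hash)→3880, (B,hash)→4880, (B,merge)→13480, (C,merge)→20880, (B,nl_idx)→48680, (C,nl)→160880 …(+1); best=3880 via (C,hash)

3880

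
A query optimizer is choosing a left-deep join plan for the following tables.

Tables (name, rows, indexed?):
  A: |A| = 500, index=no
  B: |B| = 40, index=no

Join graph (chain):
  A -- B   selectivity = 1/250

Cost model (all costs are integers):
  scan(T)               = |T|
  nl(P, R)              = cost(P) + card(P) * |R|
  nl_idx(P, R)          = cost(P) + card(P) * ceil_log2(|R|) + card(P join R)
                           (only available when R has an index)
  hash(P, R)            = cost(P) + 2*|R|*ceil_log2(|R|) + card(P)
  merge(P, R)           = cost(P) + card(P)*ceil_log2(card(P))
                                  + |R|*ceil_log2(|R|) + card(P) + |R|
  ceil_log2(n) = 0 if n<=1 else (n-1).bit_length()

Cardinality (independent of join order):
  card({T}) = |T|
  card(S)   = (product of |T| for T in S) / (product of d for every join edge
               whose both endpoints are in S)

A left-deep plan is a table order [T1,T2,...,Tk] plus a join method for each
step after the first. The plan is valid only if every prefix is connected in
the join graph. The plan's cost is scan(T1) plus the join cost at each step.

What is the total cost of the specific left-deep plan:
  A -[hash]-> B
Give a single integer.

1480

step 1: scan A: cost=500, card=500
step 2: join B via hash
    card(P join B) = 500*40/(250) = 80
    cost = 500 + 2*40*6 + 500 = 1480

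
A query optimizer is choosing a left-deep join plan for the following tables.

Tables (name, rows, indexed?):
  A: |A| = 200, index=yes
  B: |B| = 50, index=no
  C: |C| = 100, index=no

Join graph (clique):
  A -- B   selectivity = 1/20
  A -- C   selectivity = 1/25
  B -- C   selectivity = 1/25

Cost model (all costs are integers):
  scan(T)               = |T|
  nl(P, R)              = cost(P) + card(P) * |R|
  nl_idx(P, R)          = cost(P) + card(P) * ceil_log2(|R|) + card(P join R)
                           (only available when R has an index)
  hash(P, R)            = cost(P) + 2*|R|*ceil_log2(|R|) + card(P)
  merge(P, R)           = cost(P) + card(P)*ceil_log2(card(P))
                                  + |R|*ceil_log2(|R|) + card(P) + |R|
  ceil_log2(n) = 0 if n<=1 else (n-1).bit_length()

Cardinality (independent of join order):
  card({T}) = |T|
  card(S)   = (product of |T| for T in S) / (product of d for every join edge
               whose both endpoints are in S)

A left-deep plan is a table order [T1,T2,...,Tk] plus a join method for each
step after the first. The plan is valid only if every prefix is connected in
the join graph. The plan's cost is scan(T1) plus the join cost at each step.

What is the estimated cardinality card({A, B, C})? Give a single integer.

80

Tables in S: A(200), B(50), C(100)
Edges inside S: A-B(d=20), A-C(d=25), B-C(d=25)
numerator = 200 * 50 * 100 = 1000000
denominator = 20 * 25 * 25 = 12500
card(S) = 1000000 / 12500 = 80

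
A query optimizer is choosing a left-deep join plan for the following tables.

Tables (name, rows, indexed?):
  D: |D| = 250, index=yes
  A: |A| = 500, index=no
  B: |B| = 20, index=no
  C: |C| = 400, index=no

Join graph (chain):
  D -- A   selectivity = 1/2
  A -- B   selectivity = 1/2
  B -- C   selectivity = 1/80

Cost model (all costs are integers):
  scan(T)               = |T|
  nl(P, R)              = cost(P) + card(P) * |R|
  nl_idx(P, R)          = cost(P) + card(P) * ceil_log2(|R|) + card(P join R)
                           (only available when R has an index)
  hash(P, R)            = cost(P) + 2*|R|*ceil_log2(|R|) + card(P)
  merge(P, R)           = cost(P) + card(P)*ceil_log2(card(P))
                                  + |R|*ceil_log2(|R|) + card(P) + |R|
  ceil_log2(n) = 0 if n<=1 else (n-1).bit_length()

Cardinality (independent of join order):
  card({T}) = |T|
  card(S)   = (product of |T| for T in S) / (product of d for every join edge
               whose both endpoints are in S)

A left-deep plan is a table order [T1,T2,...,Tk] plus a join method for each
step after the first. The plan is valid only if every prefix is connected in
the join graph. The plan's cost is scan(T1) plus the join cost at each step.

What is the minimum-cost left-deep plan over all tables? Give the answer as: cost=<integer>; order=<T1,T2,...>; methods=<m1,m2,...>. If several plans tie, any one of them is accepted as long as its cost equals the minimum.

Selinger DP (subsets sized 1..n):
  {D}: scan cost=250, card=250
  {A}: scan cost=500, card=500
  {B}: scan cost=20, card=20
  {C}: scan cost=400, card=400
  {AD}: card=62500; try (D,hash)→5000, (A,merge)→7500, (D,merge)→7750, (A,hash)→9500, (D,nl_idx)→67000, (A,nl)→125250 …(+1); best=5000 via (D,hash)
  {AB}: card=5000; try (B,hash)→1200, (A,merge)→5140, (B,merge)→5620, (A,hash)→9040, (A,nl)→10020, (B,nl)→10500; best=1200 via (B,hash)
  {BC}: card=100; try (B,hash)→1000, (C,merge)→4140, (B,merge)→4520, (C,hash)→7240, (C,nl)→8020, (B,nl)→8400; best=1000 via (B,hash)
  {ABD}: card=625000; try (D,hash)→10200, (B,hash)→67700, (D,merge)→73450, (D,nl_idx)→666200, (B,merge)→1067620, (D,nl)→1251200 …(+1); best=10200 via (D,hash)
  {ABC}: card=25000; try (A,merge)→6800, (A,hash)→10100, (C,hash)→13400, (A,nl)→51000, (C,merge)→75200, (C,nl)→2001200; best=6800 via (A,merge)
  {ABCD}: card=3125000; try (D,hash)→35800, (D,merge)→409050, (C,hash)→642400, (D,nl_idx)→3331800, (D,nl)→6256800, (C,merge)→13139200 …(+1); best=35800 via (D,hash)

cost=35800; order=C,B,A,D; methods=hash,merge,hash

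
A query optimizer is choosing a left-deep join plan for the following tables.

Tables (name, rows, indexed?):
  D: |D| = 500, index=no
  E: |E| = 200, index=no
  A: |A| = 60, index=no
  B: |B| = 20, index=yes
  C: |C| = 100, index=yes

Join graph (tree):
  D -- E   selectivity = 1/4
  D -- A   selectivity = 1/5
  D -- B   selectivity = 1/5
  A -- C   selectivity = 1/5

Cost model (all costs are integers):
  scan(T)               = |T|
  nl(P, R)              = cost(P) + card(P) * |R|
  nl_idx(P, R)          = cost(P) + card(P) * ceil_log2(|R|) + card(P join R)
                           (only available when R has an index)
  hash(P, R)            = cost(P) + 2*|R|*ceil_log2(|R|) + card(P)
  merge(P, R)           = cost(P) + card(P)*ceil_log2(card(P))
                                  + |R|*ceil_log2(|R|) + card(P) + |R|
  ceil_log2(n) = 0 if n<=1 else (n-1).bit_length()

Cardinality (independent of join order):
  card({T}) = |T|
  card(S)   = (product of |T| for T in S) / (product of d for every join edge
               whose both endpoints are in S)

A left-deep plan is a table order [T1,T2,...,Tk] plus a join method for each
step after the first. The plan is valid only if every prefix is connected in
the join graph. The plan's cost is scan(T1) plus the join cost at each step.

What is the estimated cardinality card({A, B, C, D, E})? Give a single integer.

Tables in S: A(60), B(20), C(100), D(500), E(200)
Edges inside S: D-E(d=4), D-A(d=5), D-B(d=5), A-C(d=5)
numerator = 60 * 20 * 100 * 500 * 200 = 12000000000
denominator = 4 * 5 * 5 * 5 = 500
card(S) = 12000000000 / 500 = 24000000

24000000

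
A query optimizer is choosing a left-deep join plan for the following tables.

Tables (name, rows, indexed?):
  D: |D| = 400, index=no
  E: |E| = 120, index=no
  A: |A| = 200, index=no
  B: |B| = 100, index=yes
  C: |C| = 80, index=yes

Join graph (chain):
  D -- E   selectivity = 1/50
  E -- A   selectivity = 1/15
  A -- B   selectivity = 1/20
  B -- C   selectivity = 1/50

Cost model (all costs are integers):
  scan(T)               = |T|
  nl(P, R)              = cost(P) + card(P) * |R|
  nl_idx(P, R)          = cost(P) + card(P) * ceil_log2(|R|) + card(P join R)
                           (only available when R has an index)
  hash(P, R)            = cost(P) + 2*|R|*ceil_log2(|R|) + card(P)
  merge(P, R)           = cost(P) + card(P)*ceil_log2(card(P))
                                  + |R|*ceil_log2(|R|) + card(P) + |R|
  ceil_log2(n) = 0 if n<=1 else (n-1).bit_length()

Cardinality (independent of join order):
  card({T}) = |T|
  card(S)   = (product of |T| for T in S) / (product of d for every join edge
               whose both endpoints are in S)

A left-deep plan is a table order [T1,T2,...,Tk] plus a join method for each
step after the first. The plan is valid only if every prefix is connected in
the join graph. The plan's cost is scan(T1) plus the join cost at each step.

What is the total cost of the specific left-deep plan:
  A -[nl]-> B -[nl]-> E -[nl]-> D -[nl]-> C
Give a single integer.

8460200

step 1: scan A: cost=200, card=200
step 2: join B via nl
    card(P join B) = 200*100/(20) = 1000
    cost = 200 + 200*100 = 20200
step 3: join E via nl
    card(P join E) = 1000*120/(15) = 8000
    cost = 20200 + 1000*120 = 140200
step 4: join D via nl
    card(P join D) = 8000*400/(50) = 64000
    cost = 140200 + 8000*400 = 3340200
step 5: join C via nl
    card(P join C) = 64000*80/(50) = 102400
    cost = 3340200 + 64000*80 = 8460200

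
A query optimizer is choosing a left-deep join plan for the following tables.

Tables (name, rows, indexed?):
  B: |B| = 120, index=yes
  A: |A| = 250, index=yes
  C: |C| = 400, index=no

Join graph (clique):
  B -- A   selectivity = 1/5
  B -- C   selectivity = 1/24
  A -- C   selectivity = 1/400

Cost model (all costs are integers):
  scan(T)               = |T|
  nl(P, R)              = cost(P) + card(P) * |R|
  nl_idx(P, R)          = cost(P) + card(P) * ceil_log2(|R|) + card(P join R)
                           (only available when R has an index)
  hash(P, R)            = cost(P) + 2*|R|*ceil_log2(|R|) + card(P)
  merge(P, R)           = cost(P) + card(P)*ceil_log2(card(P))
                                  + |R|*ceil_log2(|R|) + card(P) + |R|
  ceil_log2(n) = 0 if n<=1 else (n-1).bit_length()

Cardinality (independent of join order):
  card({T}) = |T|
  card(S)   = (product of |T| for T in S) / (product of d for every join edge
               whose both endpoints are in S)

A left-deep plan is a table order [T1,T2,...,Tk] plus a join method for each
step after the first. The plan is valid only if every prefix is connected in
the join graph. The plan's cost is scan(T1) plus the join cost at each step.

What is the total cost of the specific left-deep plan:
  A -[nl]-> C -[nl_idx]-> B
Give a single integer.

102250

step 1: scan A: cost=250, card=250
step 2: join C via nl
    card(P join C) = 250*400/(400) = 250
    cost = 250 + 250*400 = 100250
step 3: join B via nl_idx
    card(P join B) = 250*120/(5*24) = 250
    cost = 100250 + 250*7 + 250 = 102250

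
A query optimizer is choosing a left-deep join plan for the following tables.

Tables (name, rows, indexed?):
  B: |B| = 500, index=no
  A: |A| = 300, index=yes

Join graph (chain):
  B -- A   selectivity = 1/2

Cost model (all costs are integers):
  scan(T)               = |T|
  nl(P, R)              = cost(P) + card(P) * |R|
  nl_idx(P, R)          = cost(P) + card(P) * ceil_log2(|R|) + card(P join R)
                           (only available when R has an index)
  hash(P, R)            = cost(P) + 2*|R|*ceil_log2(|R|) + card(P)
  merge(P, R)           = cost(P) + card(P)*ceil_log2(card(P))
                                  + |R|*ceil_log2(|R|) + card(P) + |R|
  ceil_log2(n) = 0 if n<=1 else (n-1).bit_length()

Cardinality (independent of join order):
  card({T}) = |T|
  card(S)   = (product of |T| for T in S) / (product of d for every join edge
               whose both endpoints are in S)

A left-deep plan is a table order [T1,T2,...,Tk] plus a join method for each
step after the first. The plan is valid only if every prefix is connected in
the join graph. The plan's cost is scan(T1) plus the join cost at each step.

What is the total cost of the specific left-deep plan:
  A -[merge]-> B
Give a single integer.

8300

step 1: scan A: cost=300, card=300
step 2: join B via merge
    card(P join B) = 300*500/(2) = 75000
    cost = 300 + 300*9 + 500*9 + 300 + 500 = 8300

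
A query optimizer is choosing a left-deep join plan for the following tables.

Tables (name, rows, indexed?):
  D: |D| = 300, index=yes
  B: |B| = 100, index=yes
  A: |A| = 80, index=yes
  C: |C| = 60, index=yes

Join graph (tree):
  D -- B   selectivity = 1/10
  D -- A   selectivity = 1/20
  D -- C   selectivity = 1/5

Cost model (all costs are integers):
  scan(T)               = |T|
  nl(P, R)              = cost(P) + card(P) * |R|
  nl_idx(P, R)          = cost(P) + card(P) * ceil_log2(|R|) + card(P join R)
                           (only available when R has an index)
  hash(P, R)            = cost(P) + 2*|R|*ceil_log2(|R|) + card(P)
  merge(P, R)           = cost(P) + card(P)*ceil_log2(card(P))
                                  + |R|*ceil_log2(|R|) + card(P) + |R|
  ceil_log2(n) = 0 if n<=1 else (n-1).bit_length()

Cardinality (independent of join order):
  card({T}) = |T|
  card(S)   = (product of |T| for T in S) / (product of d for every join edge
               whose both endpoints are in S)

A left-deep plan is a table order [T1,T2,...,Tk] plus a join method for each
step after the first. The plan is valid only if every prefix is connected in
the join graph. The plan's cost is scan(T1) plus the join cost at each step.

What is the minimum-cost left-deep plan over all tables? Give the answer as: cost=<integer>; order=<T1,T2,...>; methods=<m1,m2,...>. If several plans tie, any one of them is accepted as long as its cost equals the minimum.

Selinger DP (subsets sized 1..n):
  {D}: scan cost=300, card=300
  {B}: scan cost=100, card=100
  {A}: scan cost=80, card=80
  {C}: scan cost=60, card=60
  {BD}: card=3000; try (B,hash)→2000, (D,merge)→3900, (D,nl_idx)→4000, (B,merge)→4100, (B,nl_idx)→5400, (D,hash)→5600 …(+2); best=2000 via (B,hash)
  {AD}: card=1200; try (A,hash)→1720, (D,nl_idx)→2000, (A,nl_idx)→3600, (D,merge)→3720, (A,merge)→3940, (D,hash)→5560 …(+2); best=1720 via (A,hash)
  {CD}: card=3600; try (C,hash)→1320, (D,merge)→3480, (C,merge)→3720, (D,nl_idx)→4200, (D,hash)→5520, (C,nl_idx)→5700 …(+2); best=1320 via (C,hash)
  {ABD}: card=12000; try (B,hash)→4320, (A,hash)→6120, (B,merge)→16920, (B,nl_idx)→22120, (A,nl_idx)→35000, (A,merge)→41640 …(+2); best=4320 via (B,hash)
  {BCD}: card=36000; try (C,hash)→5720, (B,hash)→6320, (C,merge)→41420, (B,merge)→48920, (C,nl_idx)→56000, (B,nl_idx)→62520 …(+2); best=5720 via (C,hash)
  {ACD}: card=14400; try (C,hash)→3640, (A,hash)→6040, (C,merge)→16540, (C,nl_idx)→23320, (A,nl_idx)→40920, (A,merge)→48760 …(+2); best=3640 via (C,hash)
  {ABCD}: card=144000; try (C,hash)→17040, (B,hash)→19440, (A,hash)→42840, (C,merge)→184740, (C,nl_idx)→220320, (B,merge)→220440 …(+6); best=17040 via (C,hash)

cost=17040; order=D,A,B,C; methods=hash,hash,hash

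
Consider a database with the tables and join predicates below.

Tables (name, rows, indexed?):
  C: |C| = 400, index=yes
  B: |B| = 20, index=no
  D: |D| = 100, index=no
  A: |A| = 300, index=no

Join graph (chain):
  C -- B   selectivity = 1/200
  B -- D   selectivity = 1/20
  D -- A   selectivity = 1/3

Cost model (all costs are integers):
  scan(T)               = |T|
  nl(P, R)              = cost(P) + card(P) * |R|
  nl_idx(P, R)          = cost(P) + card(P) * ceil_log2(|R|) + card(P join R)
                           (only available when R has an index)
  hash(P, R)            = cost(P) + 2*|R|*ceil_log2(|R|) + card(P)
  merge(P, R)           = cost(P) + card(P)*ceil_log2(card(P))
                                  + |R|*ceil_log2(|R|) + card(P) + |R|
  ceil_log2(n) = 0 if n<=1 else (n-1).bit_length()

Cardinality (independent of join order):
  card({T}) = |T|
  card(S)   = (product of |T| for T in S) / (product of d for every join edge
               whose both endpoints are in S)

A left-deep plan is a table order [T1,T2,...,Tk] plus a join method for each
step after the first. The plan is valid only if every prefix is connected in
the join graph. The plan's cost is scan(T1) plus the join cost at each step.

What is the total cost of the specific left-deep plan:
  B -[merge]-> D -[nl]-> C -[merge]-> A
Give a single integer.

45740

step 1: scan B: cost=20, card=20
step 2: join D via merge
    card(P join D) = 20*100/(20) = 100
    cost = 20 + 20*5 + 100*7 + 20 + 100 = 940
step 3: join C via nl
    card(P join C) = 100*400/(200) = 200
    cost = 940 + 100*400 = 40940
step 4: join A via merge
    card(P join A) = 200*300/(3) = 20000
    cost = 40940 + 200*8 + 300*9 + 200 + 300 = 45740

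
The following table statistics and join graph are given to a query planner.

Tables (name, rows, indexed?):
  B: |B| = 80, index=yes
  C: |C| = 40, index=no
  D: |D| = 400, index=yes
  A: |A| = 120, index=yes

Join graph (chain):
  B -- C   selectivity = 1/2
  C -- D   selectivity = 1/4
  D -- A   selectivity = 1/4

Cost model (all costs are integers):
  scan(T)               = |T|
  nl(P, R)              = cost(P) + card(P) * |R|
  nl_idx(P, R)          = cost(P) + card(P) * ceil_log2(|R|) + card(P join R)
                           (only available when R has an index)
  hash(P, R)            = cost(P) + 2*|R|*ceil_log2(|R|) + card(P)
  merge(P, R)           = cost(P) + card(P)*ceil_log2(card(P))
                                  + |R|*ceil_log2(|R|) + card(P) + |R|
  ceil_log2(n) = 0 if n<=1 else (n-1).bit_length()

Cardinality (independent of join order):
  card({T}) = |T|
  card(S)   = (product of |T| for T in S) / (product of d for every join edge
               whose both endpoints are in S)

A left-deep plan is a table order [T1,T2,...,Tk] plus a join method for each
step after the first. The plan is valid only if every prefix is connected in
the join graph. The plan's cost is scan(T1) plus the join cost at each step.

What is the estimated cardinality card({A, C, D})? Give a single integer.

120000

Tables in S: A(120), C(40), D(400)
Edges inside S: C-D(d=4), D-A(d=4)
numerator = 120 * 40 * 400 = 1920000
denominator = 4 * 4 = 16
card(S) = 1920000 / 16 = 120000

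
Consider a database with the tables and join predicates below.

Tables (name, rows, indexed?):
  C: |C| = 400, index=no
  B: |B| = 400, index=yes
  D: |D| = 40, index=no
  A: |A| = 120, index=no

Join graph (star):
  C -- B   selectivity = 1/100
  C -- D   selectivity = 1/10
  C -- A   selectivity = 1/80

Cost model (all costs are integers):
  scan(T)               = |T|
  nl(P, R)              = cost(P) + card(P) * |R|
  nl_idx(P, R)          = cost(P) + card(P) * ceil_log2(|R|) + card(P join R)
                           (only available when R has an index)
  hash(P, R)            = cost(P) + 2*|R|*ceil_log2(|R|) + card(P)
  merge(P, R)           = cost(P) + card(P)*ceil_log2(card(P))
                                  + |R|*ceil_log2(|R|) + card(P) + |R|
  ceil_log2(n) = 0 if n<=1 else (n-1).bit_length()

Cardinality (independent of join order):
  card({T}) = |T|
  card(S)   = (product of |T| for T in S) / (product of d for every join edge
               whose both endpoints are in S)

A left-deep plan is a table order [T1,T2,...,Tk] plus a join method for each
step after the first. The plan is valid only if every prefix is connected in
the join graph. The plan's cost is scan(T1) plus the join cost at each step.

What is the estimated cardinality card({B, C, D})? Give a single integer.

Tables in S: B(400), C(400), D(40)
Edges inside S: C-B(d=100), C-D(d=10)
numerator = 400 * 400 * 40 = 6400000
denominator = 100 * 10 = 1000
card(S) = 6400000 / 1000 = 6400

6400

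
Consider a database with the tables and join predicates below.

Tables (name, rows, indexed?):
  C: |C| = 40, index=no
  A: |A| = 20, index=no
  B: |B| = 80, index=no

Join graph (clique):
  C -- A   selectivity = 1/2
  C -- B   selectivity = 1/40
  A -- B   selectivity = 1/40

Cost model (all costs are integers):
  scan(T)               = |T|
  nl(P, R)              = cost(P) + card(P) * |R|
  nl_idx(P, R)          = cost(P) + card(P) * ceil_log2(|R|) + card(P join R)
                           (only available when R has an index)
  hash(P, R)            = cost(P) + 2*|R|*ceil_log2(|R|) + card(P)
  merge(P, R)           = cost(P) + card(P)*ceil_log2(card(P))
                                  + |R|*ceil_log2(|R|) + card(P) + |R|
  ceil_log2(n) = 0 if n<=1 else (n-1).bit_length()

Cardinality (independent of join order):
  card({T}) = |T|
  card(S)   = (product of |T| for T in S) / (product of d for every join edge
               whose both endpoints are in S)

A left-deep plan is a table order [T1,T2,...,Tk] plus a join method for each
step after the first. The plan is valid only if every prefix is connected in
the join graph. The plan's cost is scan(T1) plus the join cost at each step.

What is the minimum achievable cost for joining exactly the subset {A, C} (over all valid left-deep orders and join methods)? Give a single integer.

280

Selinger DP over subsets of {A,C}:
  {C}: scan cost=40, card=40
  {A}: scan cost=20, card=20
  {AC}: card=400; try (A,hash)→280, (C,merge)→420, (A,merge)→440, (C,hash)→520, (C,nl)→820, (A,nl)→840; best=280 via (A,hash)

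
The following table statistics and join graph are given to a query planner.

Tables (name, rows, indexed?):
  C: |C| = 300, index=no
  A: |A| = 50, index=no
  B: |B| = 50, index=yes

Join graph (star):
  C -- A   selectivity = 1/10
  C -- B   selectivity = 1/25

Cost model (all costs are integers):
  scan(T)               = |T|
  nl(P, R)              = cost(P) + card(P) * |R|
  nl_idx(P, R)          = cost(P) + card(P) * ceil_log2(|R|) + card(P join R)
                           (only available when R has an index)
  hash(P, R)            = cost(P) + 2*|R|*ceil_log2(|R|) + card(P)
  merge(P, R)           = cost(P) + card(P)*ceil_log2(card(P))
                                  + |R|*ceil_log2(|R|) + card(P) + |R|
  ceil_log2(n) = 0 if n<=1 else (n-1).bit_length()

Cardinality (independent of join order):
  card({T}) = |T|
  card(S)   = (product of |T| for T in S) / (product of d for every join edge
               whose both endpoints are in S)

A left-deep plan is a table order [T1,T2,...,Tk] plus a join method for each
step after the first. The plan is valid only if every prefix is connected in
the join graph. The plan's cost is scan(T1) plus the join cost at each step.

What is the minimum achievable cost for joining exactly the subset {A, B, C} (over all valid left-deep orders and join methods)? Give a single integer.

Selinger DP over subsets of {A,B,C}:
  {C}: scan cost=300, card=300
  {A}: scan cost=50, card=50
  {B}: scan cost=50, card=50
  {AC}: card=1500; try (A,hash)→1200, (C,merge)→3400, (A,merge)→3650, (C,hash)→5500, (C,nl)→15050, (A,nl)→15300; best=1200 via (A,hash)
  {BC}: card=600; try (B,hash)→1200, (B,nl_idx)→2700, (C,merge)→3400, (B,merge)→3650, (C,hash)→5500, (C,nl)→15050 …(+1); best=1200 via (B,hash)
  {ABC}: card=3000; try (A,hash)→2400, (B,hash)→3300, (A,merge)→8150, (B,nl_idx)→13200, (B,merge)→19550, (A,nl)→31200 …(+1); best=2400 via (A,hash)

2400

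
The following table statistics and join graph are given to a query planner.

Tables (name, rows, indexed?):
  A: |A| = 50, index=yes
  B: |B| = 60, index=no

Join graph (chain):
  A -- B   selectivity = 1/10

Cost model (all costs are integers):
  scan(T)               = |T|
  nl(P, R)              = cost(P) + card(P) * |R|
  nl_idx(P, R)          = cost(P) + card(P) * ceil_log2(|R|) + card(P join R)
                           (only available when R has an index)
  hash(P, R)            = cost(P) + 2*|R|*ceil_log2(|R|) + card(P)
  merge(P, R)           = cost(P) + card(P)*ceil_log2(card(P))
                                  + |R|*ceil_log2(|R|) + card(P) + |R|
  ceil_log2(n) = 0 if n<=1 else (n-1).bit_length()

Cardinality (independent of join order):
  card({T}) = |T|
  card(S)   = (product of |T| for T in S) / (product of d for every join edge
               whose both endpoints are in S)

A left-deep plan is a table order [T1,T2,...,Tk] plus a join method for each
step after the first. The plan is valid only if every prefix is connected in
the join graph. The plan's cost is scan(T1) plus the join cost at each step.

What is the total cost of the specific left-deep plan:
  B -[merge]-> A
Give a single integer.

830

step 1: scan B: cost=60, card=60
step 2: join A via merge
    card(P join A) = 60*50/(10) = 300
    cost = 60 + 60*6 + 50*6 + 60 + 50 = 830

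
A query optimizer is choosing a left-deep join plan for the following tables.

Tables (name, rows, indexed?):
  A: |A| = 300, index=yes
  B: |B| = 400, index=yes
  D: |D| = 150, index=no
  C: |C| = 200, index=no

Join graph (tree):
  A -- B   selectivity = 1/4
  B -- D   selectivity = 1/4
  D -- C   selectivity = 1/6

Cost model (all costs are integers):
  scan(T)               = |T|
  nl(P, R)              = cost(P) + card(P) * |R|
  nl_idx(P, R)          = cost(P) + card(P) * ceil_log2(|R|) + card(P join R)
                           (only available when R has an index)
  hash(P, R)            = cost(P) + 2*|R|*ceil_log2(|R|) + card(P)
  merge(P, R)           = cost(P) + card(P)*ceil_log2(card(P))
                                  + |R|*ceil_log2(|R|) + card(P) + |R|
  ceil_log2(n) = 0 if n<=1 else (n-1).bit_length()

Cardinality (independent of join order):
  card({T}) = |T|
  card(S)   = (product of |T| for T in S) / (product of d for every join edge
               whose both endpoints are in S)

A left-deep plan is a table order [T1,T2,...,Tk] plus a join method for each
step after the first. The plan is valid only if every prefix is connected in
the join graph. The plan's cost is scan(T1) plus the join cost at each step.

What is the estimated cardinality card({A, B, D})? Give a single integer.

Tables in S: A(300), B(400), D(150)
Edges inside S: A-B(d=4), B-D(d=4)
numerator = 300 * 400 * 150 = 18000000
denominator = 4 * 4 = 16
card(S) = 18000000 / 16 = 1125000

1125000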